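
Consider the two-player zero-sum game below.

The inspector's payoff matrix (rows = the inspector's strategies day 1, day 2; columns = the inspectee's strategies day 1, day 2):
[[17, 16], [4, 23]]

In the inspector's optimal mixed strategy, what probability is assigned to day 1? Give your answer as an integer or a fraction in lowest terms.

Row minima are 16 and 4, so the inspector's maximin is 16; column maxima are 17 and 23, so the inspectee's minimax is 17. These differ, so the equilibrium is in mixed strategies.
Let the inspector play day 1 with probability p. The inspectee is indifferent when 17p + 4(1−p) = 16p + 23(1−p), giving p = 19/20.

19/20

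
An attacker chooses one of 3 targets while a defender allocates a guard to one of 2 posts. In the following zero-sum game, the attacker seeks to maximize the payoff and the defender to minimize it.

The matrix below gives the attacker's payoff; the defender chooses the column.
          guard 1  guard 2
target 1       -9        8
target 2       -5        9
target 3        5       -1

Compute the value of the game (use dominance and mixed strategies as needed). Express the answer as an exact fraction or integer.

Row target 1 is strictly dominated by row target 2, so the attacker never plays it.
The remaining 2×2 game on (target 2, target 3) × (guard 1, guard 2) has no saddle point. Let the attacker play target 2 with probability p; indifference gives −5p + 5(1−p) = 9p − (1−p), so p = 3/10.
Similarly the defender's optimal q on guard 1 is 1/2, and the value is -5·(1/2) + (9)·(1/2) = 2.

2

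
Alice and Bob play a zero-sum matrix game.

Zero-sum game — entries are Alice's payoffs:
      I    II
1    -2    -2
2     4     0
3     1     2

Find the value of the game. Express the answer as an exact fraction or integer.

8/5

Row 1 is strictly dominated by row 2, so Alice never plays it.
The remaining 2×2 game on (2, 3) × (I, II) has no saddle point. Let Alice play 2 with probability p; indifference gives 4p + (1−p) = 2(1−p), so p = 1/5.
Similarly Bob's optimal q on I is 2/5, and the value is 4·(2/5) + (0)·(3/5) = 8/5.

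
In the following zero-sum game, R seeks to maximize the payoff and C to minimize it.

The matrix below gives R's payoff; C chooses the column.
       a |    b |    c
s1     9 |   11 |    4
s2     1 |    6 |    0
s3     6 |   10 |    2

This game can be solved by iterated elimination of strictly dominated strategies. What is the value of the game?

Row s2 is strictly dominated by row s1 (9>1, 11>6, 4>0); eliminate s2.
Row s3 is strictly dominated by row s1 (9>6, 11>10, 4>2); eliminate s3.
Column a is strictly dominated by c for C (4<9); eliminate a.
Column b is strictly dominated by c for C (4<11); eliminate b.
Only (s1, c) remains, with payoff 4.

4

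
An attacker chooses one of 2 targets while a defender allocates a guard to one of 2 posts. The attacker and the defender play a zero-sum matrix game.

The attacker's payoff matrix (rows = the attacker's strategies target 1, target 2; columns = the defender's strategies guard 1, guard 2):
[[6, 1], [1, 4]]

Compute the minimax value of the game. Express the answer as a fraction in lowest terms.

Row minima are 1 and 1, so the attacker's maximin is 1; column maxima are 6 and 4, so the defender's minimax is 4. These differ, so the equilibrium is in mixed strategies.
Let the attacker play target 1 with probability p. The defender is indifferent when 6p + (1−p) = p + 4(1−p), giving p = 3/8.
Let the defender play guard 1 with probability q. The attacker is indifferent when 6q + (1−q) = q + 4(1−q), giving q = 3/8.
The value is 6·(3/8) + (1)·(5/8) = 23/8.

23/8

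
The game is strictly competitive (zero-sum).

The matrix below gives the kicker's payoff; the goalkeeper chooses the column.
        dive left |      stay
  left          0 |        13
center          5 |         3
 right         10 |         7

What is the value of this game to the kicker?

Row center is strictly dominated by row right, so the kicker never plays it.
The remaining 2×2 game on (left, right) × (dive left, stay) has no saddle point. Let the kicker play left with probability p; indifference gives 10(1−p) = 13p + 7(1−p), so p = 3/16.
Similarly the goalkeeper's optimal q on dive left is 3/8, and the value is 0·(3/8) + (13)·(5/8) = 65/8.

65/8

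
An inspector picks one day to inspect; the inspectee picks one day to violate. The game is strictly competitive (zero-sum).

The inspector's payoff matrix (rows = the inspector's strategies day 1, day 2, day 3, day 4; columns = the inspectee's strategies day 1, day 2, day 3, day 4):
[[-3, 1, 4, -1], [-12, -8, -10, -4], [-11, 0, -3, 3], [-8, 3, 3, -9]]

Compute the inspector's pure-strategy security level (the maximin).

The worst-case payoff for each row is day 1: -3, day 2: -12, day 3: -11, day 4: -9.
The best of these is -3.

-3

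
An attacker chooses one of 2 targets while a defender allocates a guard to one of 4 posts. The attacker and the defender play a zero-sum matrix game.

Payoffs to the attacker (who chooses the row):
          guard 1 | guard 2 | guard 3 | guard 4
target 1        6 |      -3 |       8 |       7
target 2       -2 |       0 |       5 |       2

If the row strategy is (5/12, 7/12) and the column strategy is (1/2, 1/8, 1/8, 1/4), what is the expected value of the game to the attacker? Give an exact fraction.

Against (1/2, 1/8, 1/8, 1/4), each row's expected payoff is target 1: 43/8; target 2: 1/8.
Taking the (5/12, 7/12)-weighted average: (5/12)·(43/8) + (7/12)·(1/8) = 37/16.

37/16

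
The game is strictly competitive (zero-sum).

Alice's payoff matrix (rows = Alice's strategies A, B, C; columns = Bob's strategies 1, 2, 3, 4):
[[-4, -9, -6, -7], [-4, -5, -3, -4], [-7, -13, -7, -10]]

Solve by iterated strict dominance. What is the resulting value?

Row C is strictly dominated by row A (-4>-7, -9>-13, -6>-7, -7>-10); eliminate C.
Column 4 is strictly dominated by 2 for Bob (-9<-7, -5<-4); eliminate 4.
Column 3 is strictly dominated by 2 for Bob (-9<-6, -5<-3); eliminate 3.
Column 1 is strictly dominated by 2 for Bob (-9<-4, -5<-4); eliminate 1.
Row A is strictly dominated by row B (-5>-9); eliminate A.
Only (B, 2) remains, with payoff -5.

-5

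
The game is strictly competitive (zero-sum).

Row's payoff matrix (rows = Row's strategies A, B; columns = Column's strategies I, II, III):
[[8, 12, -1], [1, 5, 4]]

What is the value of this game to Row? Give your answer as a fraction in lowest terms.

11/4

Column II is strictly dominated by I for Column (it gives Row more in every row).
The remaining 2×2 game on (A, B) × (I, III) has no saddle point. Let Row play A with probability p; indifference gives 8p + (1−p) = −p + 4(1−p), so p = 1/4.
Similarly Column's optimal q on I is 5/12, and the value is 8·(5/12) + (-1)·(7/12) = 11/4.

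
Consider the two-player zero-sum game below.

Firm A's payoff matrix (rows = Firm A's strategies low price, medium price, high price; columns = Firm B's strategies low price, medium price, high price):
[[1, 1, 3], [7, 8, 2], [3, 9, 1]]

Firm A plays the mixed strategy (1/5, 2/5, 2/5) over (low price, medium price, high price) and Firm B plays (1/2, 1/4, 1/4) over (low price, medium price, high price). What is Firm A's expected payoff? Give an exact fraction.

Against (1/2, 1/4, 1/4), each row's expected payoff is low price: 3/2; medium price: 6; high price: 4.
Taking the (1/5, 2/5, 2/5)-weighted average: (1/5)·(3/2) + (2/5)·(6) + (2/5)·(4) = 43/10.

43/10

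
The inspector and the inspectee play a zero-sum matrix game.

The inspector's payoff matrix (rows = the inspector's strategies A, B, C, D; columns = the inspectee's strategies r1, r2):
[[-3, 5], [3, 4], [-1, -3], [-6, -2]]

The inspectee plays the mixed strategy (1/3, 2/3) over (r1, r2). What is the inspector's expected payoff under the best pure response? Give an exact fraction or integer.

11/3

A: (-3)·(1/3) + (5)·(2/3) = 7/3.
B: (3)·(1/3) + (4)·(2/3) = 11/3.
C: (-1)·(1/3) + (-3)·(2/3) = -7/3.
D: (-6)·(1/3) + (-2)·(2/3) = -10/3.
The best pure response is B with expected payoff 11/3.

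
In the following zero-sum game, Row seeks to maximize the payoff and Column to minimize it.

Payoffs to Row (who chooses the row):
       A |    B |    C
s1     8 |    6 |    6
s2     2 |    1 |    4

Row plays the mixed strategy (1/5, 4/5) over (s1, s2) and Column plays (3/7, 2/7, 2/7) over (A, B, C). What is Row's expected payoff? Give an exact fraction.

Against (3/7, 2/7, 2/7), each row's expected payoff is s1: 48/7; s2: 16/7.
Taking the (1/5, 4/5)-weighted average: (1/5)·(48/7) + (4/5)·(16/7) = 16/5.

16/5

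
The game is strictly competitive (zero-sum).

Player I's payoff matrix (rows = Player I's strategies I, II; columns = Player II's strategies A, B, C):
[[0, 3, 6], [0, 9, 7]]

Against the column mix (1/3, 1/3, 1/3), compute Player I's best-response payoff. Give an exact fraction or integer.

I: (0)·(1/3) + (3)·(1/3) + (6)·(1/3) = 3.
II: (0)·(1/3) + (9)·(1/3) + (7)·(1/3) = 16/3.
The best pure response is II with expected payoff 16/3.

16/3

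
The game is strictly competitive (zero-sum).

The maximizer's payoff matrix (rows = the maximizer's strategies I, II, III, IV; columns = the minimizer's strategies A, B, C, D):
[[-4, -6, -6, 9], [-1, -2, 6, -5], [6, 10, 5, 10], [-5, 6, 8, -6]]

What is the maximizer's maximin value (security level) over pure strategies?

The worst-case payoff for each row is I: -6, II: -5, III: 5, IV: -6.
The best of these is 5.

5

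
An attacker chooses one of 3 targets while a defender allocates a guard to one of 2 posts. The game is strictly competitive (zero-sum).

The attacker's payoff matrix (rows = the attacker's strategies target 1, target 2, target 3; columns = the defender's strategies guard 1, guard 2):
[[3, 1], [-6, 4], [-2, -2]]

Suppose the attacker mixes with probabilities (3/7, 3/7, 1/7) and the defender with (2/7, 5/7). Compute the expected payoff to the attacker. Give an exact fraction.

43/49

Against (2/7, 5/7), each row's expected payoff is target 1: 11/7; target 2: 8/7; target 3: -2.
Taking the (3/7, 3/7, 1/7)-weighted average: (3/7)·(11/7) + (3/7)·(8/7) + (1/7)·(-2) = 43/49.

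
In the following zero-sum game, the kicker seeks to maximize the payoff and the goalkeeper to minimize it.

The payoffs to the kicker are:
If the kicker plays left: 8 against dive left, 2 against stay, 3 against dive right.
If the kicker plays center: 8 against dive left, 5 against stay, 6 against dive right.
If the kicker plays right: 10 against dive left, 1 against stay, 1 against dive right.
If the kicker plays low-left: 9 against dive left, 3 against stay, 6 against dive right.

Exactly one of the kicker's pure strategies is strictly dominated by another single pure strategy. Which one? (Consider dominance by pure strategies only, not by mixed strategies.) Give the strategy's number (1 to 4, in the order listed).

1

Compare left with low-left: 9 > 8, 3 > 2, 6 > 3.
So low-left strictly dominates left for the kicker; left is strictly dominated.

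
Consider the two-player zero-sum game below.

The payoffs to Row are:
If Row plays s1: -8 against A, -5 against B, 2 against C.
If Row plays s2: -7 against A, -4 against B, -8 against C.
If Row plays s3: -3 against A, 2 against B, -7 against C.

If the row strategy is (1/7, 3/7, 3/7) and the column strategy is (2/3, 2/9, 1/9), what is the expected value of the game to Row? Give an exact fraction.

Against (2/3, 2/9, 1/9), each row's expected payoff is s1: -56/9; s2: -58/9; s3: -7/3.
Taking the (1/7, 3/7, 3/7)-weighted average: (1/7)·(-56/9) + (3/7)·(-58/9) + (3/7)·(-7/3) = -293/63.

-293/63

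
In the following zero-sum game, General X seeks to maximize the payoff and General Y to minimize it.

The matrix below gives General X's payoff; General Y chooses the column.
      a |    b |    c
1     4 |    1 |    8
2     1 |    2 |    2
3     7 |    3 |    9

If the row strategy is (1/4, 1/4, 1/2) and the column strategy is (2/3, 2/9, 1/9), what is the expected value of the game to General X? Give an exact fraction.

Against (2/3, 2/9, 1/9), each row's expected payoff is 1: 34/9; 2: 4/3; 3: 19/3.
Taking the (1/4, 1/4, 1/2)-weighted average: (1/4)·(34/9) + (1/4)·(4/3) + (1/2)·(19/3) = 40/9.

40/9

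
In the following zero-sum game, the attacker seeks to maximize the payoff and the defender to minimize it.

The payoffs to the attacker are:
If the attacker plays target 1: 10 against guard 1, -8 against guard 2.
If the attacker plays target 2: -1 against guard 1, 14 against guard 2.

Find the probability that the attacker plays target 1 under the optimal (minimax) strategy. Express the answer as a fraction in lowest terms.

Row minima are -8 and -1, so the attacker's maximin is -1; column maxima are 10 and 14, so the defender's minimax is 10. These differ, so the equilibrium is in mixed strategies.
Let the attacker play target 1 with probability p. The defender is indifferent when 10p − (1−p) = −8p + 14(1−p), giving p = 5/11.

5/11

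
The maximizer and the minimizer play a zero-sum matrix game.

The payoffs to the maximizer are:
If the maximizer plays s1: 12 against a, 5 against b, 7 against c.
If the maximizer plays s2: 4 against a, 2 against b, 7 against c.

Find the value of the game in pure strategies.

Row minima: 5, 2 → the maximizer's maximin is 5.
Column maxima: 12, 5, 7 → the minimizer's minimax is 5.
They coincide at (s1, b), so the value is 5.

5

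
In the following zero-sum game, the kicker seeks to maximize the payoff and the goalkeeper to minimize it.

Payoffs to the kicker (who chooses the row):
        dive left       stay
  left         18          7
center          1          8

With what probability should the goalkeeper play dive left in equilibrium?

Row minima are 7 and 1, so the kicker's maximin is 7; column maxima are 18 and 8, so the goalkeeper's minimax is 8. These differ, so the equilibrium is in mixed strategies.
Let the goalkeeper play dive left with probability q. The kicker is indifferent when 18q + 7(1−q) = q + 8(1−q), giving q = 1/18.

1/18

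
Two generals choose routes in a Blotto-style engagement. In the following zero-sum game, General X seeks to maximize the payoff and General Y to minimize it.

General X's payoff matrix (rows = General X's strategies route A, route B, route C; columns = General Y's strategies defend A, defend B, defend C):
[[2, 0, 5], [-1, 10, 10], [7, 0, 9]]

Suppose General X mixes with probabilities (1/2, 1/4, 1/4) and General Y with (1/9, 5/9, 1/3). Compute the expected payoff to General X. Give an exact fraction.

Against (1/9, 5/9, 1/3), each row's expected payoff is route A: 17/9; route B: 79/9; route C: 34/9.
Taking the (1/2, 1/4, 1/4)-weighted average: (1/2)·(17/9) + (1/4)·(79/9) + (1/4)·(34/9) = 49/12.

49/12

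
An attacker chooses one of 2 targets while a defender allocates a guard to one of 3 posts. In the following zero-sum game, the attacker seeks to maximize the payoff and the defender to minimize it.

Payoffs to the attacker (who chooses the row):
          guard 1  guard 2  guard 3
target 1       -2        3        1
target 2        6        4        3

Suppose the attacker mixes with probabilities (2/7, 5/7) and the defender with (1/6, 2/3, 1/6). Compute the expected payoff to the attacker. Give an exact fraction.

7/2

Against (1/6, 2/3, 1/6), each row's expected payoff is target 1: 11/6; target 2: 25/6.
Taking the (2/7, 5/7)-weighted average: (2/7)·(11/6) + (5/7)·(25/6) = 7/2.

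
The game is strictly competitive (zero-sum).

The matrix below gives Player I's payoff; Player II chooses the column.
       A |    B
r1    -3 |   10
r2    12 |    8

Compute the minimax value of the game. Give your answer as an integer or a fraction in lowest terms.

144/17

Row minima are -3 and 8, so Player I's maximin is 8; column maxima are 12 and 10, so Player II's minimax is 10. These differ, so the equilibrium is in mixed strategies.
Let Player I play r1 with probability p. Player II is indifferent when −3p + 12(1−p) = 10p + 8(1−p), giving p = 4/17.
Let Player II play A with probability q. Player I is indifferent when −3q + 10(1−q) = 12q + 8(1−q), giving q = 2/17.
The value is -3·(2/17) + (10)·(15/17) = 144/17.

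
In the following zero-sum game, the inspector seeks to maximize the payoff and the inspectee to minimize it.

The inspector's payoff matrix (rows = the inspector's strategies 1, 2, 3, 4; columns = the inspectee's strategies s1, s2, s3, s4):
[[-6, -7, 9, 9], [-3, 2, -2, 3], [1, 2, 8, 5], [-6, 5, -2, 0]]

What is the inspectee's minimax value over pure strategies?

1

The worst case (largest entry) in each column is s1: 1, s2: 5, s3: 9, s4: 9.
The best (smallest) of these is 1.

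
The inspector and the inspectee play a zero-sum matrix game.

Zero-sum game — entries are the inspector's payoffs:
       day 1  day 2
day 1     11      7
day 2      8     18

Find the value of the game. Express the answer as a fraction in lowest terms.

71/7

Row minima are 7 and 8, so the inspector's maximin is 8; column maxima are 11 and 18, so the inspectee's minimax is 11. These differ, so the equilibrium is in mixed strategies.
Let the inspector play day 1 with probability p. The inspectee is indifferent when 11p + 8(1−p) = 7p + 18(1−p), giving p = 5/7.
Let the inspectee play day 1 with probability q. The inspector is indifferent when 11q + 7(1−q) = 8q + 18(1−q), giving q = 11/14.
The value is 11·(11/14) + (7)·(3/14) = 71/7.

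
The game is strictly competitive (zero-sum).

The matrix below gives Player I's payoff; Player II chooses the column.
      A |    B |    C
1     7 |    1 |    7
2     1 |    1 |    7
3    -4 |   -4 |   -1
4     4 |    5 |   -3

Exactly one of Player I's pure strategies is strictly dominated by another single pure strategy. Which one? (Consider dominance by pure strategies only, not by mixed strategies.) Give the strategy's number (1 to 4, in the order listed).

Compare 3 with 1: 7 > -4, 1 > -4, 7 > -1.
So 1 strictly dominates 3 for Player I; 3 is strictly dominated.

3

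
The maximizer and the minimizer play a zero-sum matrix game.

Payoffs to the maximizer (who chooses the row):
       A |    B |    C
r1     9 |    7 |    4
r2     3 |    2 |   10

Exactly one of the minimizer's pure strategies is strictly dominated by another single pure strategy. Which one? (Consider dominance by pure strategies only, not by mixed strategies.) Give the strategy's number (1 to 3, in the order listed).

1

The minimizer prefers columns that give the maximizer less. Compare A with B: 7 < 9, 2 < 3.
So B strictly dominates A for the minimizer; A is strictly dominated.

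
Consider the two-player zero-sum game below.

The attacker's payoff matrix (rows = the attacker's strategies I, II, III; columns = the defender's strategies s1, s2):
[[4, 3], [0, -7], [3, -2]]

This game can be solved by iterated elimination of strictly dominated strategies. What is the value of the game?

3

Column s1 is strictly dominated by s2 for the defender (3<4, -7<0, -2<3); eliminate s1.
Row III is strictly dominated by row I (3>-2); eliminate III.
Row II is strictly dominated by row I (3>-7); eliminate II.
Only (I, s2) remains, with payoff 3.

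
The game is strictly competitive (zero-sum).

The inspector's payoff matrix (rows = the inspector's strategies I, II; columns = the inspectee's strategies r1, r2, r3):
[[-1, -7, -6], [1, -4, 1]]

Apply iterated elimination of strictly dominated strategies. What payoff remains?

Column r3 is strictly dominated by r2 for the inspectee (-7<-6, -4<1); eliminate r3.
Column r1 is strictly dominated by r2 for the inspectee (-7<-1, -4<1); eliminate r1.
Row I is strictly dominated by row II (-4>-7); eliminate I.
Only (II, r2) remains, with payoff -4.

-4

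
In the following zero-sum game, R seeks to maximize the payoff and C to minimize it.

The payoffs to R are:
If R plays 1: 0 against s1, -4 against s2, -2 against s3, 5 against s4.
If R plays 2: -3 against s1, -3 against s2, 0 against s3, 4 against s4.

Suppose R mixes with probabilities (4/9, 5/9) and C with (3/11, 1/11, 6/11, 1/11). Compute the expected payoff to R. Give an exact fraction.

-28/33

Against (3/11, 1/11, 6/11, 1/11), each row's expected payoff is 1: -1; 2: -8/11.
Taking the (4/9, 5/9)-weighted average: (4/9)·(-1) + (5/9)·(-8/11) = -28/33.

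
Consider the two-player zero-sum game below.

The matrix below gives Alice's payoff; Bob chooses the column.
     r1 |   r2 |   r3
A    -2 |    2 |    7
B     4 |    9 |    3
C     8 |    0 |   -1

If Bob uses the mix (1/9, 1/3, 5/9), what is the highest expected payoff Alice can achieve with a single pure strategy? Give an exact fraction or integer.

46/9

A: (-2)·(1/9) + (2)·(1/3) + (7)·(5/9) = 13/3.
B: (4)·(1/9) + (9)·(1/3) + (3)·(5/9) = 46/9.
C: (8)·(1/9) + (0)·(1/3) + (-1)·(5/9) = 1/3.
The best pure response is B with expected payoff 46/9.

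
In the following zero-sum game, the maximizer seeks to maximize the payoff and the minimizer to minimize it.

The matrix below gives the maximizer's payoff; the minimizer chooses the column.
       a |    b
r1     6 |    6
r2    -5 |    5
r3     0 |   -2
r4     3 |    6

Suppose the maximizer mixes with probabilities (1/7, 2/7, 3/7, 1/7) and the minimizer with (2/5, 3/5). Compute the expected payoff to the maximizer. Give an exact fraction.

46/35

Against (2/5, 3/5), each row's expected payoff is r1: 6; r2: 1; r3: -6/5; r4: 24/5.
Taking the (1/7, 2/7, 3/7, 1/7)-weighted average: (1/7)·(6) + (2/7)·(1) + (3/7)·(-6/5) + (1/7)·(24/5) = 46/35.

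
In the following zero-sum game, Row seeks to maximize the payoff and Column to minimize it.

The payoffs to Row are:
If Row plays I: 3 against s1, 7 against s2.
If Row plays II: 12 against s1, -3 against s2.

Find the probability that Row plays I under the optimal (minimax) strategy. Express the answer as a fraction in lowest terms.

15/19

Row minima are 3 and -3, so Row's maximin is 3; column maxima are 12 and 7, so Column's minimax is 7. These differ, so the equilibrium is in mixed strategies.
Let Row play I with probability p. Column is indifferent when 3p + 12(1−p) = 7p − 3(1−p), giving p = 15/19.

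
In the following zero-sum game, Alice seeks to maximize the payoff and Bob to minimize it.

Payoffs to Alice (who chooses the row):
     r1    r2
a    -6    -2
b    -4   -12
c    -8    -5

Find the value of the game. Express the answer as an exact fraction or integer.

-16/3

Row c is strictly dominated by row a, so Alice never plays it.
The remaining 2×2 game on (a, b) × (r1, r2) has no saddle point. Let Alice play a with probability p; indifference gives −6p − 4(1−p) = −2p − 12(1−p), so p = 2/3.
Similarly Bob's optimal q on r1 is 5/6, and the value is -6·(5/6) + (-2)·(1/6) = -16/3.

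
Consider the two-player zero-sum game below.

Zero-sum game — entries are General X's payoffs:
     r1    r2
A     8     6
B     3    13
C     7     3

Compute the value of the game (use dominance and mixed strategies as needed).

Row C is strictly dominated by row A, so General X never plays it.
The remaining 2×2 game on (A, B) × (r1, r2) has no saddle point. Let General X play A with probability p; indifference gives 8p + 3(1−p) = 6p + 13(1−p), so p = 5/6.
Similarly General Y's optimal q on r1 is 7/12, and the value is 8·(7/12) + (6)·(5/12) = 43/6.

43/6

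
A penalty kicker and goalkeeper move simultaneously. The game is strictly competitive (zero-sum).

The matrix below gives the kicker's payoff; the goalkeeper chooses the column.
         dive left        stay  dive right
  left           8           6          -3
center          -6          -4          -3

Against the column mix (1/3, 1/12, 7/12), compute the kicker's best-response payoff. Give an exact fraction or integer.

17/12

left: (8)·(1/3) + (6)·(1/12) + (-3)·(7/12) = 17/12.
center: (-6)·(1/3) + (-4)·(1/12) + (-3)·(7/12) = -49/12.
The best pure response is left with expected payoff 17/12.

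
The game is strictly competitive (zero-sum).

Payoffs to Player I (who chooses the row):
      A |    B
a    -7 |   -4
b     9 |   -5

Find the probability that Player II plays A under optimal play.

1/17

Row minima are -7 and -5, so Player I's maximin is -5; column maxima are 9 and -4, so Player II's minimax is -4. These differ, so the equilibrium is in mixed strategies.
Let Player II play A with probability q. Player I is indifferent when −7q − 4(1−q) = 9q − 5(1−q), giving q = 1/17.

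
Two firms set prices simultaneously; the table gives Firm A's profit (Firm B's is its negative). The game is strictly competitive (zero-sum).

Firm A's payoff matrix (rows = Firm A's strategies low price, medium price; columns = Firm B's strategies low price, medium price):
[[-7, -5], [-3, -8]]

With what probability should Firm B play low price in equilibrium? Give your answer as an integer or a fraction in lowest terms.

3/7

Row minima are -7 and -8, so Firm A's maximin is -7; column maxima are -3 and -5, so Firm B's minimax is -5. These differ, so the equilibrium is in mixed strategies.
Let Firm B play low price with probability q. Firm A is indifferent when −7q − 5(1−q) = −3q − 8(1−q), giving q = 3/7.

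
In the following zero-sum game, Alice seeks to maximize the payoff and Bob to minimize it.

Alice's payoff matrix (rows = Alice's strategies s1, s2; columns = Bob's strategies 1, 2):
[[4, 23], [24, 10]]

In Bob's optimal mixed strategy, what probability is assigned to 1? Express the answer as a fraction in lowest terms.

13/33

Row minima are 4 and 10, so Alice's maximin is 10; column maxima are 24 and 23, so Bob's minimax is 23. These differ, so the equilibrium is in mixed strategies.
Let Bob play 1 with probability q. Alice is indifferent when 4q + 23(1−q) = 24q + 10(1−q), giving q = 13/33.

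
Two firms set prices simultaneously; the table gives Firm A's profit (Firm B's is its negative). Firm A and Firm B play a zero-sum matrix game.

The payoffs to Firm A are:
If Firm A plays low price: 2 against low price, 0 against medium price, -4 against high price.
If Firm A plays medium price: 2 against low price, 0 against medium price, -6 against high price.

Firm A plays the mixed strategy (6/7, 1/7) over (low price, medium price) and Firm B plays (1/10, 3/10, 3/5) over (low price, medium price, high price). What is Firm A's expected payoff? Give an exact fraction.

-83/35

Against (1/10, 3/10, 3/5), each row's expected payoff is low price: -11/5; medium price: -17/5.
Taking the (6/7, 1/7)-weighted average: (6/7)·(-11/5) + (1/7)·(-17/5) = -83/35.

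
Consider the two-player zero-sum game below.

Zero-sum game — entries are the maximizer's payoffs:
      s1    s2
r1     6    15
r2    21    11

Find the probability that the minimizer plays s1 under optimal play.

Row minima are 6 and 11, so the maximizer's maximin is 11; column maxima are 21 and 15, so the minimizer's minimax is 15. These differ, so the equilibrium is in mixed strategies.
Let the minimizer play s1 with probability q. The maximizer is indifferent when 6q + 15(1−q) = 21q + 11(1−q), giving q = 4/19.

4/19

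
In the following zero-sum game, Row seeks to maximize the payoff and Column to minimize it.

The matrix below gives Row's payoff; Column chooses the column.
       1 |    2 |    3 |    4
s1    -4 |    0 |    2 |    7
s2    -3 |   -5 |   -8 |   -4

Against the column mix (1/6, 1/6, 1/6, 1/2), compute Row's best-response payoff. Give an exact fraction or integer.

19/6

s1: (-4)·(1/6) + (0)·(1/6) + (2)·(1/6) + (7)·(1/2) = 19/6.
s2: (-3)·(1/6) + (-5)·(1/6) + (-8)·(1/6) + (-4)·(1/2) = -14/3.
The best pure response is s1 with expected payoff 19/6.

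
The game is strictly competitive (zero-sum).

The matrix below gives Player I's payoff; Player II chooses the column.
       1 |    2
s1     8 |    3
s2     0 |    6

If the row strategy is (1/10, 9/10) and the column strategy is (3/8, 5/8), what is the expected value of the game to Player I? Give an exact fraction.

Against (3/8, 5/8), each row's expected payoff is s1: 39/8; s2: 15/4.
Taking the (1/10, 9/10)-weighted average: (1/10)·(39/8) + (9/10)·(15/4) = 309/80.

309/80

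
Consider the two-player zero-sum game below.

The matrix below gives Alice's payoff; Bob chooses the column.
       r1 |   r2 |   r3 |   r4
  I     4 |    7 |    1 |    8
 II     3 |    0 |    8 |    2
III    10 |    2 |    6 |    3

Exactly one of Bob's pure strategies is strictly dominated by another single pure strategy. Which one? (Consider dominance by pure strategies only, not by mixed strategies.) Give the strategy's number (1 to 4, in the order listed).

4

Bob prefers columns that give Alice less. Compare r4 with r2: 7 < 8, 0 < 2, 2 < 3.
So r2 strictly dominates r4 for Bob; r4 is strictly dominated.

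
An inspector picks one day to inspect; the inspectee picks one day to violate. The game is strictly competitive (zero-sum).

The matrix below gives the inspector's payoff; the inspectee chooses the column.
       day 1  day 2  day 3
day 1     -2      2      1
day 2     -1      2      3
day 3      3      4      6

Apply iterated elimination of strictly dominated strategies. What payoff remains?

Row day 1 is strictly dominated by row day 3 (3>-2, 4>2, 6>1); eliminate day 1.
Row day 2 is strictly dominated by row day 3 (3>-1, 4>2, 6>3); eliminate day 2.
Column day 2 is strictly dominated by day 1 for the inspectee (3<4); eliminate day 2.
Column day 3 is strictly dominated by day 1 for the inspectee (3<6); eliminate day 3.
Only (day 3, day 1) remains, with payoff 3.

3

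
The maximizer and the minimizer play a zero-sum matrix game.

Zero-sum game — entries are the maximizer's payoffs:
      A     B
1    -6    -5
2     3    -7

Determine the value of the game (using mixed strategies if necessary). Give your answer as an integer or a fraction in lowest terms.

Row minima are -6 and -7, so the maximizer's maximin is -6; column maxima are 3 and -5, so the minimizer's minimax is -5. These differ, so the equilibrium is in mixed strategies.
Let the maximizer play 1 with probability p. The minimizer is indifferent when −6p + 3(1−p) = −5p − 7(1−p), giving p = 10/11.
Let the minimizer play A with probability q. The maximizer is indifferent when −6q − 5(1−q) = 3q − 7(1−q), giving q = 2/11.
The value is -6·(2/11) + (-5)·(9/11) = -57/11.

-57/11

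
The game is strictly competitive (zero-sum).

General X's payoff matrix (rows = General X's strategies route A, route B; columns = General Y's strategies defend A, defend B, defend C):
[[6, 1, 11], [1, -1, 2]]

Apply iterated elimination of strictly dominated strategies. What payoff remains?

1

Row route B is strictly dominated by row route A (6>1, 1>-1, 11>2); eliminate route B.
Column defend A is strictly dominated by defend B for General Y (1<6); eliminate defend A.
Column defend C is strictly dominated by defend B for General Y (1<11); eliminate defend C.
Only (route A, defend B) remains, with payoff 1.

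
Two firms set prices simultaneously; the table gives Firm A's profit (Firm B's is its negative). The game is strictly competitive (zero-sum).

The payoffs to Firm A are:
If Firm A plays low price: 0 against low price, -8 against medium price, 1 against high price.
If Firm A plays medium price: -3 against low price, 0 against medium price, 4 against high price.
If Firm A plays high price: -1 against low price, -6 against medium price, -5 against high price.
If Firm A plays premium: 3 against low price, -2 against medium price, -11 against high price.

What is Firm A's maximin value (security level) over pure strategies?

The worst-case payoff for each row is low price: -8, medium price: -3, high price: -6, premium: -11.
The best of these is -3.

-3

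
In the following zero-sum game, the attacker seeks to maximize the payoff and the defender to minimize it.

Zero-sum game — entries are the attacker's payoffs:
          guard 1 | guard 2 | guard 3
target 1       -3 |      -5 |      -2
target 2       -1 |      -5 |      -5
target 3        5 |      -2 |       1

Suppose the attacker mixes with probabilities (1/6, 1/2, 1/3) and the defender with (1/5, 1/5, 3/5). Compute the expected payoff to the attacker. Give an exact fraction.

Against (1/5, 1/5, 3/5), each row's expected payoff is target 1: -14/5; target 2: -21/5; target 3: 6/5.
Taking the (1/6, 1/2, 1/3)-weighted average: (1/6)·(-14/5) + (1/2)·(-21/5) + (1/3)·(6/5) = -13/6.

-13/6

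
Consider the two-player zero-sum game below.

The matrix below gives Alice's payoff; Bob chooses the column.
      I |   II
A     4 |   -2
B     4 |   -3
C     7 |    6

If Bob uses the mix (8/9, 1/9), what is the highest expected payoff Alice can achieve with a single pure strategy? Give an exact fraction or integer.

62/9

A: (4)·(8/9) + (-2)·(1/9) = 10/3.
B: (4)·(8/9) + (-3)·(1/9) = 29/9.
C: (7)·(8/9) + (6)·(1/9) = 62/9.
The best pure response is C with expected payoff 62/9.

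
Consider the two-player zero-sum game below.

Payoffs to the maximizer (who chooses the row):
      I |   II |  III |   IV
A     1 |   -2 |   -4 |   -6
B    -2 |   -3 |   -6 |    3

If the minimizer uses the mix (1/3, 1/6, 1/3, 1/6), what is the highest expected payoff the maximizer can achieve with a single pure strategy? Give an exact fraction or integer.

A: (1)·(1/3) + (-2)·(1/6) + (-4)·(1/3) + (-6)·(1/6) = -7/3.
B: (-2)·(1/3) + (-3)·(1/6) + (-6)·(1/3) + (3)·(1/6) = -8/3.
The best pure response is A with expected payoff -7/3.

-7/3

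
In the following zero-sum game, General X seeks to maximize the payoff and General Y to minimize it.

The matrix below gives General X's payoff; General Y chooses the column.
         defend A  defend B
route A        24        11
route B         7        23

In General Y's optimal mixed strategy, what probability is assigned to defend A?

Row minima are 11 and 7, so General X's maximin is 11; column maxima are 24 and 23, so General Y's minimax is 23. These differ, so the equilibrium is in mixed strategies.
Let General Y play defend A with probability q. General X is indifferent when 24q + 11(1−q) = 7q + 23(1−q), giving q = 12/29.

12/29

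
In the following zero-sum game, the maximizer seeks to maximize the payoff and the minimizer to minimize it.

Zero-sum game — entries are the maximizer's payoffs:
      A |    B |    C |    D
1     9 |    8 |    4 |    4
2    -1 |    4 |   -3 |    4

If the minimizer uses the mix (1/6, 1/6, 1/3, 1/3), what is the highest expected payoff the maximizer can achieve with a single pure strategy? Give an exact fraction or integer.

11/2

1: (9)·(1/6) + (8)·(1/6) + (4)·(1/3) + (4)·(1/3) = 11/2.
2: (-1)·(1/6) + (4)·(1/6) + (-3)·(1/3) + (4)·(1/3) = 5/6.
The best pure response is 1 with expected payoff 11/2.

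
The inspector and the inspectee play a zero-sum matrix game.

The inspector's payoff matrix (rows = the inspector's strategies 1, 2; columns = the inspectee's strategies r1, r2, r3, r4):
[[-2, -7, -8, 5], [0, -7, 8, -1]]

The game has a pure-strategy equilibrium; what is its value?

Row minima: -8, -7 → the inspector's maximin is -7.
Column maxima: 0, -7, 8, 5 → the inspectee's minimax is -7.
They coincide at (2, r2), so the value is -7.

-7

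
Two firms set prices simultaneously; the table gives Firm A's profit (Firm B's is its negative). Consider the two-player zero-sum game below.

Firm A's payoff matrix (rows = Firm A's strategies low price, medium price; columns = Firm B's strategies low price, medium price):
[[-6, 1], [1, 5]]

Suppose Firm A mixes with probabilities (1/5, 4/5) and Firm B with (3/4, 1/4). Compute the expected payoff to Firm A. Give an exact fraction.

3/4

Against (3/4, 1/4), each row's expected payoff is low price: -17/4; medium price: 2.
Taking the (1/5, 4/5)-weighted average: (1/5)·(-17/4) + (4/5)·(2) = 3/4.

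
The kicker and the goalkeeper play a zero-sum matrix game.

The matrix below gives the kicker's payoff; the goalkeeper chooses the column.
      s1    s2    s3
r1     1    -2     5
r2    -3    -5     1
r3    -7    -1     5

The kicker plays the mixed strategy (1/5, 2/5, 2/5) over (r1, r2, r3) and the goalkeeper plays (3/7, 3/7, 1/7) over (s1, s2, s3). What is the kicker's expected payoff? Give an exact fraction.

Against (3/7, 3/7, 1/7), each row's expected payoff is r1: 2/7; r2: -23/7; r3: -19/7.
Taking the (1/5, 2/5, 2/5)-weighted average: (1/5)·(2/7) + (2/5)·(-23/7) + (2/5)·(-19/7) = -82/35.

-82/35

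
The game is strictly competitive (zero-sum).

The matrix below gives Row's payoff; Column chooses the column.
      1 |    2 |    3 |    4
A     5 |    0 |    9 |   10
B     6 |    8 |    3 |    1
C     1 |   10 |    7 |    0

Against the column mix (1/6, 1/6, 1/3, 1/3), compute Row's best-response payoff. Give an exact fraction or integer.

43/6

A: (5)·(1/6) + (0)·(1/6) + (9)·(1/3) + (10)·(1/3) = 43/6.
B: (6)·(1/6) + (8)·(1/6) + (3)·(1/3) + (1)·(1/3) = 11/3.
C: (1)·(1/6) + (10)·(1/6) + (7)·(1/3) + (0)·(1/3) = 25/6.
The best pure response is A with expected payoff 43/6.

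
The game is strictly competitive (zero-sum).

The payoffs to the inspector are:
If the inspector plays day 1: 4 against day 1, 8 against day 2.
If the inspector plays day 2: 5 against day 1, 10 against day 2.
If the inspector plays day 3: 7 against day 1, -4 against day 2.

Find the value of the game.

45/8

Row day 1 is strictly dominated by row day 2, so the inspector never plays it.
The remaining 2×2 game on (day 2, day 3) × (day 1, day 2) has no saddle point. Let the inspector play day 2 with probability p; indifference gives 5p + 7(1−p) = 10p − 4(1−p), so p = 11/16.
Similarly the inspectee's optimal q on day 1 is 7/8, and the value is 5·(7/8) + (10)·(1/8) = 45/8.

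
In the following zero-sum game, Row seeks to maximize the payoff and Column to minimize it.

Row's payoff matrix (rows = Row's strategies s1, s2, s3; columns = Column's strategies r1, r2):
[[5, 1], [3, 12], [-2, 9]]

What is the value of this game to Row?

57/13

Row s3 is strictly dominated by row s2, so Row never plays it.
The remaining 2×2 game on (s1, s2) × (r1, r2) has no saddle point. Let Row play s1 with probability p; indifference gives 5p + 3(1−p) = p + 12(1−p), so p = 9/13.
Similarly Column's optimal q on r1 is 11/13, and the value is 5·(11/13) + (1)·(2/13) = 57/13.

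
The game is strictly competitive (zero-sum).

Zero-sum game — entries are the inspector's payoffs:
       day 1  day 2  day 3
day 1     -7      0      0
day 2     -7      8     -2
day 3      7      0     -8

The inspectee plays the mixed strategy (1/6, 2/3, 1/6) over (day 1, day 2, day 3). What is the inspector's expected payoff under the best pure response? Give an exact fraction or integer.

day 1: (-7)·(1/6) + (0)·(2/3) + (0)·(1/6) = -7/6.
day 2: (-7)·(1/6) + (8)·(2/3) + (-2)·(1/6) = 23/6.
day 3: (7)·(1/6) + (0)·(2/3) + (-8)·(1/6) = -1/6.
The best pure response is day 2 with expected payoff 23/6.

23/6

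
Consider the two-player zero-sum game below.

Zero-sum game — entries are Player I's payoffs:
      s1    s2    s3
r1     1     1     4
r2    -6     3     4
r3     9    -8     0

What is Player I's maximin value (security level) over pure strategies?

The worst-case payoff for each row is r1: 1, r2: -6, r3: -8.
The best of these is 1.

1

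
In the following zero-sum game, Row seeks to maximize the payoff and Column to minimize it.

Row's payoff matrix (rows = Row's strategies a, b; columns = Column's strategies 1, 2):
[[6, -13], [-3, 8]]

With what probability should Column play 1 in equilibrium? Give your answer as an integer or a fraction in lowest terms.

7/10

Row minima are -13 and -3, so Row's maximin is -3; column maxima are 6 and 8, so Column's minimax is 6. These differ, so the equilibrium is in mixed strategies.
Let Column play 1 with probability q. Row is indifferent when 6q − 13(1−q) = −3q + 8(1−q), giving q = 7/10.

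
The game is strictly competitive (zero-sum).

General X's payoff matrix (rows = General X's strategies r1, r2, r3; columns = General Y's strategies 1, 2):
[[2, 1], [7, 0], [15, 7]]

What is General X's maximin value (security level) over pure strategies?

7

The worst-case payoff for each row is r1: 1, r2: 0, r3: 7.
The best of these is 7.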